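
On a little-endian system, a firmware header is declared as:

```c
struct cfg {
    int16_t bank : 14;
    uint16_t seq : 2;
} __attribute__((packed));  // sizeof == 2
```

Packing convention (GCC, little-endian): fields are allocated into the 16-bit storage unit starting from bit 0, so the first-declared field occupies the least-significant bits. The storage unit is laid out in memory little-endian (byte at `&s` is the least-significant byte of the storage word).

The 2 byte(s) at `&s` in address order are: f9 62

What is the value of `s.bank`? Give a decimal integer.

-7431

[0]=0xf9 [1]=0x62 (little-endian) → word 0x62f9
bank:14 @ bit 0 → (0x62f9>>0)&0x3fff = 0x22f9  ←
seq:2 @ bit 14 → (0x62f9>>14)&0x3 = 0x1
bank signed 14b, MSB=1: 8953 - 16384 = -7431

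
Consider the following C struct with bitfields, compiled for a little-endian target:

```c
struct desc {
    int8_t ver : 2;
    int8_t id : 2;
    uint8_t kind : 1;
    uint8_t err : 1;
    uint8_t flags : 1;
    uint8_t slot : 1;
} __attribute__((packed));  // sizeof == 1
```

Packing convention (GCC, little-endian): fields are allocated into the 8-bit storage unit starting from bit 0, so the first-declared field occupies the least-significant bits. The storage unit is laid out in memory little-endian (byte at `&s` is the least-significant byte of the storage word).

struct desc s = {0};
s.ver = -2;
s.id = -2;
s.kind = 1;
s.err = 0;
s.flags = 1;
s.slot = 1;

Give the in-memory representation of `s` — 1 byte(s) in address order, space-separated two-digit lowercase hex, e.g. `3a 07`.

ver (2b) val=-2 bits=0x2 at bit 0: 0x02
id (2b) val=-2 bits=0x2 at bit 2: 0x0a
kind (1b) val=1 bits=0x1 at bit 4: 0x1a
err (1b) val=0 bits=0x0 at bit 5: 0x1a
flags (1b) val=1 bits=0x1 at bit 6: 0x5a
slot (1b) val=1 bits=0x1 at bit 7: 0xda
word = 0xda → little-endian bytes:
  [0]=0xda

da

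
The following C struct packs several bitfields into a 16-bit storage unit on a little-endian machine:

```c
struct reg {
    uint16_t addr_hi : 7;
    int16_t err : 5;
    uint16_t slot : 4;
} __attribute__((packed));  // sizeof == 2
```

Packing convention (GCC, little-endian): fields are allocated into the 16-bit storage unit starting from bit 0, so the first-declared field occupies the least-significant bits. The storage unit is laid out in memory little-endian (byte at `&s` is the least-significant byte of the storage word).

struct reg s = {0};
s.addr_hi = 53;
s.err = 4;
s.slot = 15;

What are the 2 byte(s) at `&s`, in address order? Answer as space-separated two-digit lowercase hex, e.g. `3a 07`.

[0+:7] addr_hi=53 & 0x7f = 0x35; word=0x0035
[7+:5] err=4 & 0x1f = 0x4; word=0x0235
[12+:4] slot=15 & 0xf = 0xf; word=0xf235
word = 0xf235 → little-endian bytes:
  [0]=0x35  [1]=0xf2

35 f2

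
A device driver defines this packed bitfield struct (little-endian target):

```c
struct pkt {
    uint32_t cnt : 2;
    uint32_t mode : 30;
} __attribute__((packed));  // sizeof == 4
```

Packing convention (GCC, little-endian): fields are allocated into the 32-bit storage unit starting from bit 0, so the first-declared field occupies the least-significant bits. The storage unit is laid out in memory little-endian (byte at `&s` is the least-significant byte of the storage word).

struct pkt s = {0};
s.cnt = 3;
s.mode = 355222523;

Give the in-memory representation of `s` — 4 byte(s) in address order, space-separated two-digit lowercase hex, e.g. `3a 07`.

ef 0f b1 54

cnt:2 = 3 → 0x3 << 0 → word 0x00000003
mode:30 = 355222523 → 0x152c43fb << 2 → word 0x54b10fef
word = 0x54b10fef → little-endian bytes:
  [0]=0xef  [1]=0x0f  [2]=0xb1  [3]=0x54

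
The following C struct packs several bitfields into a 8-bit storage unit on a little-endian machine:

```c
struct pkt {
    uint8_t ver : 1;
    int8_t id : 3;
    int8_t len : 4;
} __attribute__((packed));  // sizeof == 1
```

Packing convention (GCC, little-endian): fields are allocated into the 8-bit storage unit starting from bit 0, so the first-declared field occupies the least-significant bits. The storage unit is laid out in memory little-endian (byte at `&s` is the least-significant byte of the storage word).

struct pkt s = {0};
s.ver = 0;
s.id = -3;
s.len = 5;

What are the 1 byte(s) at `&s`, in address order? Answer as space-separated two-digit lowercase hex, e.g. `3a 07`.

5a

ver:1 = 0 → 0x0 << 0 → word 0x00
id:3 = -3 → 0x5 << 1 → word 0x0a
len:4 = 5 → 0x5 << 4 → word 0x5a
word = 0x5a → little-endian bytes:
  [0]=0x5a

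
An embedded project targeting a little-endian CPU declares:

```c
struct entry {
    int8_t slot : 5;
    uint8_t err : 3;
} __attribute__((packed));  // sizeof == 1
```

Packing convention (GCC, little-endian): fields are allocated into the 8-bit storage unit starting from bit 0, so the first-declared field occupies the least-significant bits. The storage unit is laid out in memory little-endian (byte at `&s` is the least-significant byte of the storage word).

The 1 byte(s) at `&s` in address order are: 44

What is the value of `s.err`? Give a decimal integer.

[0]=0x44 (little-endian) → word 0x44
slot:5 @ bit 0 → (0x44>>0)&0x1f = 0x4
err:3 @ bit 5 → (0x44>>5)&0x7 = 0x2  ←

2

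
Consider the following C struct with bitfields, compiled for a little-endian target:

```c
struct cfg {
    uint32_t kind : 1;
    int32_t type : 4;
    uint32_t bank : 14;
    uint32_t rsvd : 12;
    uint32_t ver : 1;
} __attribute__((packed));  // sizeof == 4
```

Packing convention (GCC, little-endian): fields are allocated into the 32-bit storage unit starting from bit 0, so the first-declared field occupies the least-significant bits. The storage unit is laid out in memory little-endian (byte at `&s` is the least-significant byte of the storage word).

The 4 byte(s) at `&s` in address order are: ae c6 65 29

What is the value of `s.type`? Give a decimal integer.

7

[0]=0xae [1]=0xc6 [2]=0x65 [3]=0x29 (little-endian) → word 0x2965c6ae
kind [0+:1] = (word>>0) & 0x1 = 0
type [1+:4] = (word>>1) & 0xf = 7  ←
bank [5+:14] = (word>>5) & 0x3fff = 11829
rsvd [19+:12] = (word>>19) & 0xfff = 1324
ver [31+:1] = (word>>31) & 0x1 = 0
type signed 4b, MSB=0: value = 7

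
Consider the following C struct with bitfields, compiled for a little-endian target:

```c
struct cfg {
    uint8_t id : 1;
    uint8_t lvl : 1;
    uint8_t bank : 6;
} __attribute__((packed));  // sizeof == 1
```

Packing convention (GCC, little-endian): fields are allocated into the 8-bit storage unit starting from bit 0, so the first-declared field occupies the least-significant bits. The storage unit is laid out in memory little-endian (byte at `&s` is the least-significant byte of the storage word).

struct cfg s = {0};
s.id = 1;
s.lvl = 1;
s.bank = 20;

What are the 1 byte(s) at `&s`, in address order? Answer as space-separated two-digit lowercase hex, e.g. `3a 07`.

id:1 = 1 → 0x1 << 0 → word 0x01
lvl:1 = 1 → 0x1 << 1 → word 0x03
bank:6 = 20 → 0x14 << 2 → word 0x53
word = 0x53 → little-endian bytes:
  [0]=0x53

53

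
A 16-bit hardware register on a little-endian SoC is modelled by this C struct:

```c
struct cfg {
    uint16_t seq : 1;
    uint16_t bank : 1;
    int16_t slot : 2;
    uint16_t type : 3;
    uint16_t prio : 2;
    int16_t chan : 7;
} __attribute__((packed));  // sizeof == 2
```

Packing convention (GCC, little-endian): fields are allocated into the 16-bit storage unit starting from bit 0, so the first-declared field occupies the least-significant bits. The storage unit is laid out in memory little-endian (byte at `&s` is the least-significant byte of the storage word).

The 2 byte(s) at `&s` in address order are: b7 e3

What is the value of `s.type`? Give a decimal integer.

[0]=0xb7 [1]=0xe3 (little-endian) → word 0xe3b7
seq:1 @ bit 0 → (0xe3b7>>0)&0x1 = 0x1
bank:1 @ bit 1 → (0xe3b7>>1)&0x1 = 0x1
slot:2 @ bit 2 → (0xe3b7>>2)&0x3 = 0x1
type:3 @ bit 4 → (0xe3b7>>4)&0x7 = 0x3  ←
prio:2 @ bit 7 → (0xe3b7>>7)&0x3 = 0x3
chan:7 @ bit 9 → (0xe3b7>>9)&0x7f = 0x71

3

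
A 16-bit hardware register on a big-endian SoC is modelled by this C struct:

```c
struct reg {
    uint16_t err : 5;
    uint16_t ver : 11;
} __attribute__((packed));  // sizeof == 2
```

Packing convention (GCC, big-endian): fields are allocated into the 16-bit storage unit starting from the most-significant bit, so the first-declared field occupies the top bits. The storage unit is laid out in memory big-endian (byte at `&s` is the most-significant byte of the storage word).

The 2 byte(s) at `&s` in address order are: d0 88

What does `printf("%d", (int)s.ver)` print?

[0]=0xd0 [1]=0x88 (big-endian) → word 0xd088
err [11+:5] = (word>>11) & 0x1f = 26
ver [0+:11] = (word>>0) & 0x7ff = 136  ←

136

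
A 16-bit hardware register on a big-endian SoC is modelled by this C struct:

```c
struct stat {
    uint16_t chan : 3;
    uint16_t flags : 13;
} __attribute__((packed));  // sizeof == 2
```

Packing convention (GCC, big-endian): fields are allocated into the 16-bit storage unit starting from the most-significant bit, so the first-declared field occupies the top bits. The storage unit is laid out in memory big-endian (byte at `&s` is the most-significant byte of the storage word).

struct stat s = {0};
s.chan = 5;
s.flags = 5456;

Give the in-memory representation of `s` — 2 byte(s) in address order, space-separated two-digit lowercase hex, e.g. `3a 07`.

[13+:3] chan=5 & 0x7 = 0x5; word=0xa000
[0+:13] flags=5456 & 0x1fff = 0x1550; word=0xb550
word = 0xb550 → big-endian bytes:
  [0]=0xb5  [1]=0x50

b5 50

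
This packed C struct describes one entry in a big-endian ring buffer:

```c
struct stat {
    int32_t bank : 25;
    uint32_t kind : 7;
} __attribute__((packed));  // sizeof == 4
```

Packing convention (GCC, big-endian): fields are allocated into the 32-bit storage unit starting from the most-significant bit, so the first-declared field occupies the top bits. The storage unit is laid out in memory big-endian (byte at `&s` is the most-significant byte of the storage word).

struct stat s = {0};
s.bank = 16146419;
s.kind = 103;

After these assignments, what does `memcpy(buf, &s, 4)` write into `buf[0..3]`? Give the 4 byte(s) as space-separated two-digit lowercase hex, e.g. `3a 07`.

bank:25 = 16146419 → 0xf65ff3 << 7 → word 0x7b2ff980
kind:7 = 103 → 0x67 << 0 → word 0x7b2ff9e7
word = 0x7b2ff9e7 → big-endian bytes:
  [0]=0x7b  [1]=0x2f  [2]=0xf9  [3]=0xe7

7b 2f f9 e7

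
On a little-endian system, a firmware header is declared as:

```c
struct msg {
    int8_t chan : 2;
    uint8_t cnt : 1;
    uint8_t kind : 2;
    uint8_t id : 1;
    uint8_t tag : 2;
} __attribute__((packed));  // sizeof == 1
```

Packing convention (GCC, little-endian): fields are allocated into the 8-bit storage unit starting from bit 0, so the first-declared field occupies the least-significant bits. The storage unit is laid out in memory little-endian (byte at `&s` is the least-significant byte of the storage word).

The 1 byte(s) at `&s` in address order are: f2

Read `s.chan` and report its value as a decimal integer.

-2

[0]=0xf2 (little-endian) → word 0xf2
chan [0+:2] = (word>>0) & 0x3 = 2  ←
cnt [2+:1] = (word>>2) & 0x1 = 0
kind [3+:2] = (word>>3) & 0x3 = 2
id [5+:1] = (word>>5) & 0x1 = 1
tag [6+:2] = (word>>6) & 0x3 = 3
chan signed 2b, MSB=1: 2 - 4 = -2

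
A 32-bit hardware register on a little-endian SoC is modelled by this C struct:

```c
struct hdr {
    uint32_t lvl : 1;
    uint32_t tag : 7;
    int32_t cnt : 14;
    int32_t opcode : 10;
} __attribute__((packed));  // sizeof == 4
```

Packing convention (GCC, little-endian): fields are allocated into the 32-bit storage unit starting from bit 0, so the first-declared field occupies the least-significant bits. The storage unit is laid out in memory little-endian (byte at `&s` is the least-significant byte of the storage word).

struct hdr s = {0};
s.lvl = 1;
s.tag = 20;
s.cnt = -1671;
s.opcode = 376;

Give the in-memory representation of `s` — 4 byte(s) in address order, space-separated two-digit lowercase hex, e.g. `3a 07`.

29 79 39 5e

lvl (1b) val=1 bits=0x1 at bit 0: 0x00000001
tag (7b) val=20 bits=0x14 at bit 1: 0x00000029
cnt (14b) val=-1671 bits=0x3979 at bit 8: 0x00397929
opcode (10b) val=376 bits=0x178 at bit 22: 0x5e397929
word = 0x5e397929 → little-endian bytes:
  [0]=0x29  [1]=0x79  [2]=0x39  [3]=0x5e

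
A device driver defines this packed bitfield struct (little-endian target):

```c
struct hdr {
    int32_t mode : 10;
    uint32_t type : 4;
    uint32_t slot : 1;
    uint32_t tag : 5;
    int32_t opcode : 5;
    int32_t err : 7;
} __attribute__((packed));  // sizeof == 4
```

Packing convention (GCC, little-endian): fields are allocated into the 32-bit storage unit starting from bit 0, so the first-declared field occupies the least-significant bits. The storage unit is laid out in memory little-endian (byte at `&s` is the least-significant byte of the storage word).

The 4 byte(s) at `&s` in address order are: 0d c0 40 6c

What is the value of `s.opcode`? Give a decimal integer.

[0]=0x0d [1]=0xc0 [2]=0x40 [3]=0x6c (little-endian) → word 0x6c40c00d
mode [0+:10] = (word>>0) & 0x3ff = 13
type [10+:4] = (word>>10) & 0xf = 0
slot [14+:1] = (word>>14) & 0x1 = 1
tag [15+:5] = (word>>15) & 0x1f = 1
opcode [20+:5] = (word>>20) & 0x1f = 4  ←
err [25+:7] = (word>>25) & 0x7f = 54
opcode signed 5b, MSB=0: value = 4

4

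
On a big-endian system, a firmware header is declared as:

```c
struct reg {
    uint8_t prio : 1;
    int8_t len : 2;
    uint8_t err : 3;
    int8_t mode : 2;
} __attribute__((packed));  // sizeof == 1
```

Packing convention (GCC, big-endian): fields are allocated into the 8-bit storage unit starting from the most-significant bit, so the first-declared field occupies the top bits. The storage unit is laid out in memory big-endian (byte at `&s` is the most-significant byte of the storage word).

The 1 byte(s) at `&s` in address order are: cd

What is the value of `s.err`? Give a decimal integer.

3

[0]=0xcd (big-endian) → word 0xcd
prio [7+:1] = (word>>7) & 0x1 = 1
len [5+:2] = (word>>5) & 0x3 = 2
err [2+:3] = (word>>2) & 0x7 = 3  ←
mode [0+:2] = (word>>0) & 0x3 = 1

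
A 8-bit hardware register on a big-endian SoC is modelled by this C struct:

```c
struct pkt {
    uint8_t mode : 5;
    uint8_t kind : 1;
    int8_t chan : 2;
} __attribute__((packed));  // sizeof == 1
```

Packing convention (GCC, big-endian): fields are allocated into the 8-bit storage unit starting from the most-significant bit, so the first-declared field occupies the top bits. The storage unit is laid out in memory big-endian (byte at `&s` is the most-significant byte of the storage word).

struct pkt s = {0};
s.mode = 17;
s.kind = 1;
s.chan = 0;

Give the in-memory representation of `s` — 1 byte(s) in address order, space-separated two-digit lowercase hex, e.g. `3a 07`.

8c

mode:5 = 17 → 0x11 << 3 → word 0x88
kind:1 = 1 → 0x1 << 2 → word 0x8c
chan:2 = 0 → 0x0 << 0 → word 0x8c
word = 0x8c → big-endian bytes:
  [0]=0x8c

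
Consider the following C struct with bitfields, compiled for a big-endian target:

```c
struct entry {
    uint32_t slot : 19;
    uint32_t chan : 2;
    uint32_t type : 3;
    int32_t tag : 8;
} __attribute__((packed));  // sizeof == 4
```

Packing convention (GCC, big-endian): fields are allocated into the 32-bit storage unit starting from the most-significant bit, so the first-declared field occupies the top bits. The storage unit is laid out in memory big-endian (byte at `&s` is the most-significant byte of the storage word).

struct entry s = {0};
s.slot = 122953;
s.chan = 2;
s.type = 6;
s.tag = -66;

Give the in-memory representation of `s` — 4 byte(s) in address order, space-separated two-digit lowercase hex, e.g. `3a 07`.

3c 09 36 be

slot:19 = 122953 → 0x1e049 << 13 → word 0x3c092000
chan:2 = 2 → 0x2 << 11 → word 0x3c093000
type:3 = 6 → 0x6 << 8 → word 0x3c093600
tag:8 = -66 → 0xbe << 0 → word 0x3c0936be
word = 0x3c0936be → big-endian bytes:
  [0]=0x3c  [1]=0x09  [2]=0x36  [3]=0xbe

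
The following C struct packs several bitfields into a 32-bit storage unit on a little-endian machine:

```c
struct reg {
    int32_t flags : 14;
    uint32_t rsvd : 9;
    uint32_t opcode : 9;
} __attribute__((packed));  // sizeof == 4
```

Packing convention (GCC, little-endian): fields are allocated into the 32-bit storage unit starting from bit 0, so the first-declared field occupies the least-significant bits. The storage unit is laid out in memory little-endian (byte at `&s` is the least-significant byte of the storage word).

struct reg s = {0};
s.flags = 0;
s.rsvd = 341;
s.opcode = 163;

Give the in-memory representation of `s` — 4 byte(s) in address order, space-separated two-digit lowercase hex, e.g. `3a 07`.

00 40 d5 51

flags (14b) val=0 bits=0x0 at bit 0: 0x00000000
rsvd (9b) val=341 bits=0x155 at bit 14: 0x00554000
opcode (9b) val=163 bits=0xa3 at bit 23: 0x51d54000
word = 0x51d54000 → little-endian bytes:
  [0]=0x00  [1]=0x40  [2]=0xd5  [3]=0x51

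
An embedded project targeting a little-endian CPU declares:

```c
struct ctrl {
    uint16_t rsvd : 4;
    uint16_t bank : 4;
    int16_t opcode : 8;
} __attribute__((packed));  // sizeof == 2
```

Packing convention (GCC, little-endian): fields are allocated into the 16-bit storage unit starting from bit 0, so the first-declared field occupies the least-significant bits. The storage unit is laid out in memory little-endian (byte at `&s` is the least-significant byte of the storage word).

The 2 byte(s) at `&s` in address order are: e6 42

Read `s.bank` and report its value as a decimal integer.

14

[0]=0xe6 [1]=0x42 (little-endian) → word 0x42e6
rsvd:4 @ bit 0 → (0x42e6>>0)&0xf = 0x6
bank:4 @ bit 4 → (0x42e6>>4)&0xf = 0xe  ←
opcode:8 @ bit 8 → (0x42e6>>8)&0xff = 0x42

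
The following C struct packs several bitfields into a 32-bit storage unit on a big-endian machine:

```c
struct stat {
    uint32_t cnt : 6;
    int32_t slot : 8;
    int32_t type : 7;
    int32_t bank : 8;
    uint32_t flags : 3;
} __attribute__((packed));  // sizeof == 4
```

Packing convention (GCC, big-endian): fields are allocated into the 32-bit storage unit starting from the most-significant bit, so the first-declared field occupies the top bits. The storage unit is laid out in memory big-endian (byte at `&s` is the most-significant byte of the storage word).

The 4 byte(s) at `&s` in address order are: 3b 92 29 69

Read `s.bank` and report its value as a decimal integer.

45

[0]=0x3b [1]=0x92 [2]=0x29 [3]=0x69 (big-endian) → word 0x3b922969
cnt:6 @ bit 26 → (0x3b922969>>26)&0x3f = 0xe
slot:8 @ bit 18 → (0x3b922969>>18)&0xff = 0xe4
type:7 @ bit 11 → (0x3b922969>>11)&0x7f = 0x45
bank:8 @ bit 3 → (0x3b922969>>3)&0xff = 0x2d  ←
flags:3 @ bit 0 → (0x3b922969>>0)&0x7 = 0x1
bank signed 8b, MSB=0: value = 45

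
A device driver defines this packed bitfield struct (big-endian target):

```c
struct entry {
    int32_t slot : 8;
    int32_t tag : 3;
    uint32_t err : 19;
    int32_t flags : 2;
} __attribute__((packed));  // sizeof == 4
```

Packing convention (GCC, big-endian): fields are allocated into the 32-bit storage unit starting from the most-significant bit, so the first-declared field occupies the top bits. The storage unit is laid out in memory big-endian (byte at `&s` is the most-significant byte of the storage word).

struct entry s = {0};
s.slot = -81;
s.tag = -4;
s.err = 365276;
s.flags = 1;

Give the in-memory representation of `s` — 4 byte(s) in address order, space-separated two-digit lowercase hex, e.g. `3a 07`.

slot:8 = -81 → 0xaf << 24 → word 0xaf000000
tag:3 = -4 → 0x4 << 21 → word 0xaf800000
err:19 = 365276 → 0x592dc << 2 → word 0xaf964b70
flags:2 = 1 → 0x1 << 0 → word 0xaf964b71
word = 0xaf964b71 → big-endian bytes:
  [0]=0xaf  [1]=0x96  [2]=0x4b  [3]=0x71

af 96 4b 71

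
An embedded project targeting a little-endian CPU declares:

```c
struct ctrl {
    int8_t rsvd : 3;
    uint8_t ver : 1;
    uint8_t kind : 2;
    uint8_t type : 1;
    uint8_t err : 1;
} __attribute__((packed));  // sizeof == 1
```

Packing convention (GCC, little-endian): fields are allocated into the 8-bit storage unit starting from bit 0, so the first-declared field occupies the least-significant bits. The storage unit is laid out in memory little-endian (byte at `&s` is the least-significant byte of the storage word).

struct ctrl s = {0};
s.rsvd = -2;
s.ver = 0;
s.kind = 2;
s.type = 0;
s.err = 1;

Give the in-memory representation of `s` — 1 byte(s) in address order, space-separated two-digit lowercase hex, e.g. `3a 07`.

a6

rsvd:3 = -2 → 0x6 << 0 → word 0x06
ver:1 = 0 → 0x0 << 3 → word 0x06
kind:2 = 2 → 0x2 << 4 → word 0x26
type:1 = 0 → 0x0 << 6 → word 0x26
err:1 = 1 → 0x1 << 7 → word 0xa6
word = 0xa6 → little-endian bytes:
  [0]=0xa6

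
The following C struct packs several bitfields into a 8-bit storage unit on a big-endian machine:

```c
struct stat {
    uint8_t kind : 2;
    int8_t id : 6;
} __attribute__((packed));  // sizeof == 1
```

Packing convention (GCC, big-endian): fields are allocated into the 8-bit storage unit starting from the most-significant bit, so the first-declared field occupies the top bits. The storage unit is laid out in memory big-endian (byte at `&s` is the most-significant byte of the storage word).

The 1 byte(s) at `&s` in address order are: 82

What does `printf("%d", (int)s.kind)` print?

2

[0]=0x82 (big-endian) → word 0x82
kind:2 @ bit 6 → (0x82>>6)&0x3 = 0x2  ←
id:6 @ bit 0 → (0x82>>0)&0x3f = 0x2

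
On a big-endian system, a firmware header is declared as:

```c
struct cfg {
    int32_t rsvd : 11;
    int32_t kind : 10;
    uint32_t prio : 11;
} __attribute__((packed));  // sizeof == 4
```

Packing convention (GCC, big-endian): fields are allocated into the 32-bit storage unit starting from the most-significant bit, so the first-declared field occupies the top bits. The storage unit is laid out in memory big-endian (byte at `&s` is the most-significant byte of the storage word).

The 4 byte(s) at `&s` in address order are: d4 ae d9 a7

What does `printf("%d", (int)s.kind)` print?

475

[0]=0xd4 [1]=0xae [2]=0xd9 [3]=0xa7 (big-endian) → word 0xd4aed9a7
rsvd:11 @ bit 21 → (0xd4aed9a7>>21)&0x7ff = 0x6a5
kind:10 @ bit 11 → (0xd4aed9a7>>11)&0x3ff = 0x1db  ←
prio:11 @ bit 0 → (0xd4aed9a7>>0)&0x7ff = 0x1a7
kind signed 10b, MSB=0: value = 475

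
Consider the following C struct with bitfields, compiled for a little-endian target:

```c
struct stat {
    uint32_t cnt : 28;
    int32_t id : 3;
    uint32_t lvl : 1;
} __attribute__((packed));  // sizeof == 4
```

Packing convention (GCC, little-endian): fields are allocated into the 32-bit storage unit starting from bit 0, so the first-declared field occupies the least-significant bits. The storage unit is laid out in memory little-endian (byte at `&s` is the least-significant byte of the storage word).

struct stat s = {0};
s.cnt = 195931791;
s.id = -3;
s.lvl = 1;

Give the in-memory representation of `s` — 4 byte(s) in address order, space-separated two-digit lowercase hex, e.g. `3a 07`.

8f ae ad db

cnt (28b) val=195931791 bits=0xbadae8f at bit 0: 0x0badae8f
id (3b) val=-3 bits=0x5 at bit 28: 0x5badae8f
lvl (1b) val=1 bits=0x1 at bit 31: 0xdbadae8f
word = 0xdbadae8f → little-endian bytes:
  [0]=0x8f  [1]=0xae  [2]=0xad  [3]=0xdb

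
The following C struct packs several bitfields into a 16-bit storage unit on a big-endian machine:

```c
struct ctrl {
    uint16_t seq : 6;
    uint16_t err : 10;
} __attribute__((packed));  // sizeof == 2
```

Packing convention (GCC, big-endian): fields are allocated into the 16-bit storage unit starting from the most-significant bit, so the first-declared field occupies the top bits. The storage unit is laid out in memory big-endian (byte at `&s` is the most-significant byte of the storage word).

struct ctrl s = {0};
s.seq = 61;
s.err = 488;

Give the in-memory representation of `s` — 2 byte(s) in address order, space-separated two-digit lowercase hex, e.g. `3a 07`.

f5 e8

seq:6 = 61 → 0x3d << 10 → word 0xf400
err:10 = 488 → 0x1e8 << 0 → word 0xf5e8
word = 0xf5e8 → big-endian bytes:
  [0]=0xf5  [1]=0xe8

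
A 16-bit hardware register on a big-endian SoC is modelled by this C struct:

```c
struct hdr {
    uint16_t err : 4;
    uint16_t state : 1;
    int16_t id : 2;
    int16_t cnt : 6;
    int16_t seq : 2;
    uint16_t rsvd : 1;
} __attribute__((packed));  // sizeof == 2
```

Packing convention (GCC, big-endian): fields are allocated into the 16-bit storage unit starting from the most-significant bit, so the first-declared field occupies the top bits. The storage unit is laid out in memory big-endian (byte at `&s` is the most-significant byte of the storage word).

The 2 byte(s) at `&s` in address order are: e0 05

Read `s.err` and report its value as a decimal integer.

14

[0]=0xe0 [1]=0x05 (big-endian) → word 0xe005
err:4 @ bit 12 → (0xe005>>12)&0xf = 0xe  ←
state:1 @ bit 11 → (0xe005>>11)&0x1 = 0x0
id:2 @ bit 9 → (0xe005>>9)&0x3 = 0x0
cnt:6 @ bit 3 → (0xe005>>3)&0x3f = 0x0
seq:2 @ bit 1 → (0xe005>>1)&0x3 = 0x2
rsvd:1 @ bit 0 → (0xe005>>0)&0x1 = 0x1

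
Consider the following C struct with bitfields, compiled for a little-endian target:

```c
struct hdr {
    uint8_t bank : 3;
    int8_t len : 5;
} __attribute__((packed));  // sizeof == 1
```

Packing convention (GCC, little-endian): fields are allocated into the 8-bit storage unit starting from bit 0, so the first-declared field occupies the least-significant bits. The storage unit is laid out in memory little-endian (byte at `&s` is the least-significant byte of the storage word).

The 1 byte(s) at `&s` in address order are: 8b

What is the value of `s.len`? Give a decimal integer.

-15

[0]=0x8b (little-endian) → word 0x8b
bank:3 @ bit 0 → (0x8b>>0)&0x7 = 0x3
len:5 @ bit 3 → (0x8b>>3)&0x1f = 0x11  ←
len signed 5b, MSB=1: 17 - 32 = -15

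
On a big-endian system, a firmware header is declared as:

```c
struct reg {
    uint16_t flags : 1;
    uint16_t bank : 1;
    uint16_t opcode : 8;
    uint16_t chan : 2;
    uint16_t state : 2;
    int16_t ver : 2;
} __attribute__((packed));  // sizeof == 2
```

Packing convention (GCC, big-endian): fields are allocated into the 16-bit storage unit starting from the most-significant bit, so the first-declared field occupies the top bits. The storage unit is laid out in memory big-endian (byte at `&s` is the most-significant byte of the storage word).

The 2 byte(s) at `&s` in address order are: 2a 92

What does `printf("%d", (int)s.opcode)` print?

[0]=0x2a [1]=0x92 (big-endian) → word 0x2a92
flags [15+:1] = (word>>15) & 0x1 = 0
bank [14+:1] = (word>>14) & 0x1 = 0
opcode [6+:8] = (word>>6) & 0xff = 170  ←
chan [4+:2] = (word>>4) & 0x3 = 1
state [2+:2] = (word>>2) & 0x3 = 0
ver [0+:2] = (word>>0) & 0x3 = 2

170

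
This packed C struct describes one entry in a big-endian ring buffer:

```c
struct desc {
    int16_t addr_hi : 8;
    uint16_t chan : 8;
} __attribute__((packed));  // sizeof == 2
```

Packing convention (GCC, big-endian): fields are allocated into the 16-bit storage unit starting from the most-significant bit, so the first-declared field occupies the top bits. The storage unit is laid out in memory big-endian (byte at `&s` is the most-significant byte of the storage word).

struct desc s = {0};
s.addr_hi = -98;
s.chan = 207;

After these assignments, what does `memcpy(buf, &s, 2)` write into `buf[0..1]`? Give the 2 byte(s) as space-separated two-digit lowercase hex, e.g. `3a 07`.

9e cf

addr_hi:8 = -98 → 0x9e << 8 → word 0x9e00
chan:8 = 207 → 0xcf << 0 → word 0x9ecf
word = 0x9ecf → big-endian bytes:
  [0]=0x9e  [1]=0xcf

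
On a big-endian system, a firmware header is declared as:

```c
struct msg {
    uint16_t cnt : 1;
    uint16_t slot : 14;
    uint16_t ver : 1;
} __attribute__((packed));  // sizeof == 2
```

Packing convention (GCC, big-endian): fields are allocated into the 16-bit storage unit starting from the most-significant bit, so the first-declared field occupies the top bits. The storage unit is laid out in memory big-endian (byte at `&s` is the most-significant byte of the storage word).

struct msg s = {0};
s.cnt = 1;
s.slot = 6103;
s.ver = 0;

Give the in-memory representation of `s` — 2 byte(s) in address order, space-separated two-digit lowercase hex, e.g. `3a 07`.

af ae

cnt:1 = 1 → 0x1 << 15 → word 0x8000
slot:14 = 6103 → 0x17d7 << 1 → word 0xafae
ver:1 = 0 → 0x0 << 0 → word 0xafae
word = 0xafae → big-endian bytes:
  [0]=0xaf  [1]=0xae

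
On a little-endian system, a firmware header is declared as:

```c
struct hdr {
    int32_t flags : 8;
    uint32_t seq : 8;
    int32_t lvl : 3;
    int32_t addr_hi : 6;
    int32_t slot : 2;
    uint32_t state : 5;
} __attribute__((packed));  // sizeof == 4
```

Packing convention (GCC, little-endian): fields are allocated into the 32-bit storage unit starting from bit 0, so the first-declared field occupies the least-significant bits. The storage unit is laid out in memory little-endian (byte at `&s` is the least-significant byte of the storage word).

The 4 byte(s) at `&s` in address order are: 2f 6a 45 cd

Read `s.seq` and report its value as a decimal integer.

106

[0]=0x2f [1]=0x6a [2]=0x45 [3]=0xcd (little-endian) → word 0xcd456a2f
flags:8 @ bit 0 → (0xcd456a2f>>0)&0xff = 0x2f
seq:8 @ bit 8 → (0xcd456a2f>>8)&0xff = 0x6a  ←
lvl:3 @ bit 16 → (0xcd456a2f>>16)&0x7 = 0x5
addr_hi:6 @ bit 19 → (0xcd456a2f>>19)&0x3f = 0x28
slot:2 @ bit 25 → (0xcd456a2f>>25)&0x3 = 0x2
state:5 @ bit 27 → (0xcd456a2f>>27)&0x1f = 0x19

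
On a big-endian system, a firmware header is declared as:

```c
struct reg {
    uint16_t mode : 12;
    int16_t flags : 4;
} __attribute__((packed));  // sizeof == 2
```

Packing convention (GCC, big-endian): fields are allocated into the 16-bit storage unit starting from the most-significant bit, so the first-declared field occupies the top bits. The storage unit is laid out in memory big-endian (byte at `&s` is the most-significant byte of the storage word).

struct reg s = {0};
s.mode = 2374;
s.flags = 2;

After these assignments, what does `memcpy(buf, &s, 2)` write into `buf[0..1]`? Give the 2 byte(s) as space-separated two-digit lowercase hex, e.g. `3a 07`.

mode (12b) val=2374 bits=0x946 at bit 4: 0x9460
flags (4b) val=2 bits=0x2 at bit 0: 0x9462
word = 0x9462 → big-endian bytes:
  [0]=0x94  [1]=0x62

94 62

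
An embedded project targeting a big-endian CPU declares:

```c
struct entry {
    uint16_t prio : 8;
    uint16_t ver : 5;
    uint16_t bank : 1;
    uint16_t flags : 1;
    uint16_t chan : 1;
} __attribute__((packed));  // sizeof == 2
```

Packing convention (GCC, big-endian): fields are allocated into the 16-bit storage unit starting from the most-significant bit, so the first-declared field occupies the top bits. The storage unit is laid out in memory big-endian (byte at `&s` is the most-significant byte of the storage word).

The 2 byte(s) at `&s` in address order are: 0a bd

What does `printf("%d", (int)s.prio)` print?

10

[0]=0x0a [1]=0xbd (big-endian) → word 0x0abd
prio:8 @ bit 8 → (0x0abd>>8)&0xff = 0xa  ←
ver:5 @ bit 3 → (0x0abd>>3)&0x1f = 0x17
bank:1 @ bit 2 → (0x0abd>>2)&0x1 = 0x1
flags:1 @ bit 1 → (0x0abd>>1)&0x1 = 0x0
chan:1 @ bit 0 → (0x0abd>>0)&0x1 = 0x1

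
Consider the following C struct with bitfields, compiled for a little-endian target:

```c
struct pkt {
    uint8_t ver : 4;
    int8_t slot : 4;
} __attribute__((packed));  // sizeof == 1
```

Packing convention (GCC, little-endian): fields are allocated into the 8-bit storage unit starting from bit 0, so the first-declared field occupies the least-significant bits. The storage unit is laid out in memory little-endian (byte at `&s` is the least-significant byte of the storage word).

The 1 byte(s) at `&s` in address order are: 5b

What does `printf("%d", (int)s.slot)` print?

5

[0]=0x5b (little-endian) → word 0x5b
ver [0+:4] = (word>>0) & 0xf = 11
slot [4+:4] = (word>>4) & 0xf = 5  ←
slot signed 4b, MSB=0: value = 5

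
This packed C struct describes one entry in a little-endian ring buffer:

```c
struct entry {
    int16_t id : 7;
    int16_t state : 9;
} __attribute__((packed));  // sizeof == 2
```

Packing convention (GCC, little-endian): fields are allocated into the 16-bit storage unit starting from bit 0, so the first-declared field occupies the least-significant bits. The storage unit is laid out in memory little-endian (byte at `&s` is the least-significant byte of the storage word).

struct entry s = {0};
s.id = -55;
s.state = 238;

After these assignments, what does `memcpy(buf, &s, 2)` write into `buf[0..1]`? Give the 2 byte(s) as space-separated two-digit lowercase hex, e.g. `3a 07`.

49 77

id (7b) val=-55 bits=0x49 at bit 0: 0x0049
state (9b) val=238 bits=0xee at bit 7: 0x7749
word = 0x7749 → little-endian bytes:
  [0]=0x49  [1]=0x77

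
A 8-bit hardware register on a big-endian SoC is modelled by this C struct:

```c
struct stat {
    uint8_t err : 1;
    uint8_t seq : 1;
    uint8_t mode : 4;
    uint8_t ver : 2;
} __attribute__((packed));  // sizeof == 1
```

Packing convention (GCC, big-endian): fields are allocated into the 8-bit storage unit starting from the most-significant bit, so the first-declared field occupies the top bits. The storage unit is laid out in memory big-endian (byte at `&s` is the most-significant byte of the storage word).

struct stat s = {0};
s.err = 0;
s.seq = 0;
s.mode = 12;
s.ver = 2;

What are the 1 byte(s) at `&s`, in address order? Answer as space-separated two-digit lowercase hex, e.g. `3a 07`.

[7+:1] err=0 & 0x1 = 0x0; word=0x00
[6+:1] seq=0 & 0x1 = 0x0; word=0x00
[2+:4] mode=12 & 0xf = 0xc; word=0x30
[0+:2] ver=2 & 0x3 = 0x2; word=0x32
word = 0x32 → big-endian bytes:
  [0]=0x32

32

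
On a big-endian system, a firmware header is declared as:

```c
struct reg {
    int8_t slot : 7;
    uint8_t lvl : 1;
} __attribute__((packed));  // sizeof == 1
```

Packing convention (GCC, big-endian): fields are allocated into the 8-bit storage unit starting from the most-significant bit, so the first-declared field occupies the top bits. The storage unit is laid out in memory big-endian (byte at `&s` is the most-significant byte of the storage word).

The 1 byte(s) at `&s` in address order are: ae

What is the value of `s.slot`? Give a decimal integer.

[0]=0xae (big-endian) → word 0xae
slot [1+:7] = (word>>1) & 0x7f = 87  ←
lvl [0+:1] = (word>>0) & 0x1 = 0
slot signed 7b, MSB=1: 87 - 128 = -41

-41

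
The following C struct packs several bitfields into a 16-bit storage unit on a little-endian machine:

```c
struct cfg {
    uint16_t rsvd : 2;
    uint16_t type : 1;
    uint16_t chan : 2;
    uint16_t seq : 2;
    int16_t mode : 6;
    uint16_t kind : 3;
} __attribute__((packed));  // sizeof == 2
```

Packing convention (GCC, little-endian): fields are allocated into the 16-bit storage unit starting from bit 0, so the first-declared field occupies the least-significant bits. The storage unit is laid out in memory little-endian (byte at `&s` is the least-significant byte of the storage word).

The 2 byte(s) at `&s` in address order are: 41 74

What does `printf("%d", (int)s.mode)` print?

-24

[0]=0x41 [1]=0x74 (little-endian) → word 0x7441
rsvd [0+:2] = (word>>0) & 0x3 = 1
type [2+:1] = (word>>2) & 0x1 = 0
chan [3+:2] = (word>>3) & 0x3 = 0
seq [5+:2] = (word>>5) & 0x3 = 2
mode [7+:6] = (word>>7) & 0x3f = 40  ←
kind [13+:3] = (word>>13) & 0x7 = 3
mode signed 6b, MSB=1: 40 - 64 = -24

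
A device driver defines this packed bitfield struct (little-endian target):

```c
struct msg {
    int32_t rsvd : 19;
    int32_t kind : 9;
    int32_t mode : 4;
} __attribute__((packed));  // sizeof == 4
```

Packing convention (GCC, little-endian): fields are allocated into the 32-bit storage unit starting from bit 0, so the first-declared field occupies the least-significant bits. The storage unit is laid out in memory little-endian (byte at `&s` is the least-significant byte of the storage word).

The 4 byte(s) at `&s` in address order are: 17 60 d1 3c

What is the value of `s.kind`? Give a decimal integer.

[0]=0x17 [1]=0x60 [2]=0xd1 [3]=0x3c (little-endian) → word 0x3cd16017
rsvd [0+:19] = (word>>0) & 0x7ffff = 90135
kind [19+:9] = (word>>19) & 0x1ff = 410  ←
mode [28+:4] = (word>>28) & 0xf = 3
kind signed 9b, MSB=1: 410 - 512 = -102

-102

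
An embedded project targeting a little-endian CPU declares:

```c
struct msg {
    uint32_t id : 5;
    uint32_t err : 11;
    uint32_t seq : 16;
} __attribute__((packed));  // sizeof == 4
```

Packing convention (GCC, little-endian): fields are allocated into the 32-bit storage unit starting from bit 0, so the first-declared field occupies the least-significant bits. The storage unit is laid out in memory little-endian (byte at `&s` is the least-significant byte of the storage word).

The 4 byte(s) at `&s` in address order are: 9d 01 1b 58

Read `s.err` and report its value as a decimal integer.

[0]=0x9d [1]=0x01 [2]=0x1b [3]=0x58 (little-endian) → word 0x581b019d
id [0+:5] = (word>>0) & 0x1f = 29
err [5+:11] = (word>>5) & 0x7ff = 12  ←
seq [16+:16] = (word>>16) & 0xffff = 22555

12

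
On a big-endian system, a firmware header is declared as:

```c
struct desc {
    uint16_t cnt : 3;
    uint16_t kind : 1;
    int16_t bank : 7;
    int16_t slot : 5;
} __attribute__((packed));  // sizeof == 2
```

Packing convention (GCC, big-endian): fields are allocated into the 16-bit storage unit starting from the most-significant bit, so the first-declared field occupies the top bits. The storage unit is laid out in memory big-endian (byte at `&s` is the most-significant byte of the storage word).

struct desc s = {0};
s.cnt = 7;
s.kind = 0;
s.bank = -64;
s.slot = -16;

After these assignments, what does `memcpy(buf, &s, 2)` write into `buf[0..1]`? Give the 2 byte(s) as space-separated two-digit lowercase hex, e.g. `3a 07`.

e8 10

cnt (3b) val=7 bits=0x7 at bit 13: 0xe000
kind (1b) val=0 bits=0x0 at bit 12: 0xe000
bank (7b) val=-64 bits=0x40 at bit 5: 0xe800
slot (5b) val=-16 bits=0x10 at bit 0: 0xe810
word = 0xe810 → big-endian bytes:
  [0]=0xe8  [1]=0x10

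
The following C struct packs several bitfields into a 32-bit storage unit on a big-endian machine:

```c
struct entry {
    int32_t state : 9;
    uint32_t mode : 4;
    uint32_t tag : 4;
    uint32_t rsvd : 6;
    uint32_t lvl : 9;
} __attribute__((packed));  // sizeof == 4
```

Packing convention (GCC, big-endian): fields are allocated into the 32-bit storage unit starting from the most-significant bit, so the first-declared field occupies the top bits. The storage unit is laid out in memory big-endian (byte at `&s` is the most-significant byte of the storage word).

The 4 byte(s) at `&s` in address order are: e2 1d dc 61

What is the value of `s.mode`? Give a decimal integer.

[0]=0xe2 [1]=0x1d [2]=0xdc [3]=0x61 (big-endian) → word 0xe21ddc61
state:9 @ bit 23 → (0xe21ddc61>>23)&0x1ff = 0x1c4
mode:4 @ bit 19 → (0xe21ddc61>>19)&0xf = 0x3  ←
tag:4 @ bit 15 → (0xe21ddc61>>15)&0xf = 0xb
rsvd:6 @ bit 9 → (0xe21ddc61>>9)&0x3f = 0x2e
lvl:9 @ bit 0 → (0xe21ddc61>>0)&0x1ff = 0x61

3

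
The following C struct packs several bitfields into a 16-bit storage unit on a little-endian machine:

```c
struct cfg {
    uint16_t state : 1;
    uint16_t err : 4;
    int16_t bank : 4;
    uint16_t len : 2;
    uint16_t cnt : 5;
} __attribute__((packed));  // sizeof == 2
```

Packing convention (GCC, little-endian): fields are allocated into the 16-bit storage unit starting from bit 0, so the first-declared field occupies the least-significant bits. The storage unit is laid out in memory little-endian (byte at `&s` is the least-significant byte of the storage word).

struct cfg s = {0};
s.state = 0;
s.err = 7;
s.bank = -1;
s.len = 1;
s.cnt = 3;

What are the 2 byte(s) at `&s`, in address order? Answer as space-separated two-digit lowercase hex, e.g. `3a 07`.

state (1b) val=0 bits=0x0 at bit 0: 0x0000
err (4b) val=7 bits=0x7 at bit 1: 0x000e
bank (4b) val=-1 bits=0xf at bit 5: 0x01ee
len (2b) val=1 bits=0x1 at bit 9: 0x03ee
cnt (5b) val=3 bits=0x3 at bit 11: 0x1bee
word = 0x1bee → little-endian bytes:
  [0]=0xee  [1]=0x1b

ee 1b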